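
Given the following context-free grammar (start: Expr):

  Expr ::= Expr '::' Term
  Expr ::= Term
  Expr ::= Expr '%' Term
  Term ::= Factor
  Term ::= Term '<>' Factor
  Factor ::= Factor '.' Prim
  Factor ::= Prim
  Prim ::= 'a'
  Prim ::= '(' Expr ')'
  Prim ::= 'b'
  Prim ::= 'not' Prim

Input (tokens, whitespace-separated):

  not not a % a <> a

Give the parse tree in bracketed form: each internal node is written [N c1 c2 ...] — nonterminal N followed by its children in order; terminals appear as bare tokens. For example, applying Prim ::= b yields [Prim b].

Expr
Expr % Term
Term % Term
Factor % Term
Prim % Term
not Prim % Term
not not Prim % Term
not not a % Term
not not a % Term <> Factor
not not a % Factor <> Factor
not not a % Prim <> Factor
not not a % a <> Factor
not not a % a <> Prim
not not a % a <> a

[Expr [Expr [Term [Factor [Prim not [Prim not [Prim a]]]]]] % [Term [Term [Factor [Prim a]]] <> [Factor [Prim a]]]]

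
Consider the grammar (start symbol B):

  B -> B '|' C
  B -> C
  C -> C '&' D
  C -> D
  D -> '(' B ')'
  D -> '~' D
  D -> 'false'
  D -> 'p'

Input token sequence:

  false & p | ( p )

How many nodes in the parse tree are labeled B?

[B [B [C [C [D false]] & [D p]]] | [C [D ( [B [C [D p]]] )]]]

3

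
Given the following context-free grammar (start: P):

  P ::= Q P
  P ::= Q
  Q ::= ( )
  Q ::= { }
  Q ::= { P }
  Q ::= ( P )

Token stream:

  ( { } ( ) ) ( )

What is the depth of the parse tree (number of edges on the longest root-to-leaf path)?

[P [Q ( [P [Q { }] [P [Q ( )]]] )] [P [Q ( )]]]

5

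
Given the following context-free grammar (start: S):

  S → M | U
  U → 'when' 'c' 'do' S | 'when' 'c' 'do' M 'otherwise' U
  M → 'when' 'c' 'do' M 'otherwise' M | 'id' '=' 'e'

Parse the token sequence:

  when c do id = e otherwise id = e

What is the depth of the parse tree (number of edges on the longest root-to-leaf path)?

[S [M when c do [M id = e] otherwise [M id = e]]]

3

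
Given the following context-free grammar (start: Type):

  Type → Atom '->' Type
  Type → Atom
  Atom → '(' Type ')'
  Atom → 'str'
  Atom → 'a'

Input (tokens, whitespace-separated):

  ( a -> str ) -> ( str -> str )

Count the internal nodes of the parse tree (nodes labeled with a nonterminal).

12

[Type [Atom ( [Type [Atom a] -> [Type [Atom str]]] )] -> [Type [Atom ( [Type [Atom str] -> [Type [Atom str]]] )]]]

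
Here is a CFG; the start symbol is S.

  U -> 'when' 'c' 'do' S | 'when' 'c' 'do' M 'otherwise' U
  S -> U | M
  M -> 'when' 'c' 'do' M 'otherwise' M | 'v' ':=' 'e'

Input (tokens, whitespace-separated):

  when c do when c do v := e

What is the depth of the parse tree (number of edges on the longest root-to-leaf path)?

[S [U when c do [S [U when c do [S [M v := e]]]]]]

6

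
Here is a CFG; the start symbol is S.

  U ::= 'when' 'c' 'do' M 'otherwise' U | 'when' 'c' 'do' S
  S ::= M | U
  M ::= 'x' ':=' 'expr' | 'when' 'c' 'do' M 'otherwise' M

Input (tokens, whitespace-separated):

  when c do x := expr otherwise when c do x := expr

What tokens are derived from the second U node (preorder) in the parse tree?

[S [U when c do [M x := expr] otherwise [U when c do [S [M x := expr]]]]]

when c do x := expr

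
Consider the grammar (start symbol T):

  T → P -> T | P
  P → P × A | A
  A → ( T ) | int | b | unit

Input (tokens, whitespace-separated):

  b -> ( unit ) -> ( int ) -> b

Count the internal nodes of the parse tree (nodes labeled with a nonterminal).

[T [P [A b]] -> [T [P [A ( [T [P [A unit]]] )]] -> [T [P [A ( [T [P [A int]]] )]] -> [T [P [A b]]]]]]

18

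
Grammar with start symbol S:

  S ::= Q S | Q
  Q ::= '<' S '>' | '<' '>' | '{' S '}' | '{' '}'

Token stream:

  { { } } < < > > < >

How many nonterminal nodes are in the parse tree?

10

[S [Q { [S [Q { }]] }] [S [Q < [S [Q < >]] >] [S [Q < >]]]]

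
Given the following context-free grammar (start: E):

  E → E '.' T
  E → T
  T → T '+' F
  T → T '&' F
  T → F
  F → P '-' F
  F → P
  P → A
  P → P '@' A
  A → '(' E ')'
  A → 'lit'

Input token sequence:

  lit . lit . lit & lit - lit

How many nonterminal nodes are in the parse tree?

[E [E [E [T [F [P [A lit]]]]] . [T [F [P [A lit]]]]] . [T [T [F [P [A lit]]]] & [F [P [A lit]] - [F [P [A lit]]]]]]

22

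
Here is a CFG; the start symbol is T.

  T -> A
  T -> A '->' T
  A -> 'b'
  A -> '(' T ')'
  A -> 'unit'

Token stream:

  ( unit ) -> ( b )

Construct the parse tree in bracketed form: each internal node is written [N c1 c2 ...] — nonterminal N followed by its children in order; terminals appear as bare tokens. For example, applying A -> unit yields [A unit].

[T [A ( [T [A unit]] )] -> [T [A ( [T [A b]] )]]]

T
A -> T
( T ) -> T
( A ) -> T
( unit ) -> T
( unit ) -> A
( unit ) -> ( T )
( unit ) -> ( A )
( unit ) -> ( b )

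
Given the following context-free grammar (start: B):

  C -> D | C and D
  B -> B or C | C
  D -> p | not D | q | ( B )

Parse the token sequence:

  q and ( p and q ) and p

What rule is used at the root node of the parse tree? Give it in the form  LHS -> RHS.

B -> C

[B [C [C [C [D q]] and [D ( [B [C [C [D p]] and [D q]]] )]] and [D p]]]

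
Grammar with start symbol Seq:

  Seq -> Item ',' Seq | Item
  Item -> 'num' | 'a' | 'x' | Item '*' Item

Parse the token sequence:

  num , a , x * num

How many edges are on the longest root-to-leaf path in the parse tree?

[Seq [Item num] , [Seq [Item a] , [Seq [Item [Item x] * [Item num]]]]]

5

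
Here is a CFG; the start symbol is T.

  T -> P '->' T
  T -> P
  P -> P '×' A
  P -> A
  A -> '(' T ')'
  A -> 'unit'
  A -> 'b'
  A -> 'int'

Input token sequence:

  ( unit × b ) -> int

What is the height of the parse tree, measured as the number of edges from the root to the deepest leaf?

7

[T [P [A ( [T [P [P [A unit]] × [A b]]] )]] -> [T [P [A int]]]]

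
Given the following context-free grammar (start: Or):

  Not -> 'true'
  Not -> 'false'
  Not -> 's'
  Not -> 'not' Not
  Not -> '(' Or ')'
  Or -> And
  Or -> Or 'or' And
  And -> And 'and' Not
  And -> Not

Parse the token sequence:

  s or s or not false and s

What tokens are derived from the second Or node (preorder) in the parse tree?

s or s

[Or [Or [Or [And [Not s]]] or [And [Not s]]] or [And [And [Not not [Not false]]] and [Not s]]]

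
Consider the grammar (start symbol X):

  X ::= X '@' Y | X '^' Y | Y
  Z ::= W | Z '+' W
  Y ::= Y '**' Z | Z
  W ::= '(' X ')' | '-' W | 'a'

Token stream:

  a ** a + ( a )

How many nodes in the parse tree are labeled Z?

[X [Y [Y [Z [W a]]] ** [Z [Z [W a]] + [W ( [X [Y [Z [W a]]]] )]]]]

4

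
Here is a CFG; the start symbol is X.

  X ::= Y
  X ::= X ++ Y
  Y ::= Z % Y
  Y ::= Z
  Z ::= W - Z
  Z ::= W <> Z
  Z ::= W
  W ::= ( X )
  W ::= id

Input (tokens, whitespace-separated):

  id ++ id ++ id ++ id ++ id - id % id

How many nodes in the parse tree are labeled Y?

6

[X [X [X [X [X [Y [Z [W id]]]] ++ [Y [Z [W id]]]] ++ [Y [Z [W id]]]] ++ [Y [Z [W id]]]] ++ [Y [Z [W id] - [Z [W id]]] % [Y [Z [W id]]]]]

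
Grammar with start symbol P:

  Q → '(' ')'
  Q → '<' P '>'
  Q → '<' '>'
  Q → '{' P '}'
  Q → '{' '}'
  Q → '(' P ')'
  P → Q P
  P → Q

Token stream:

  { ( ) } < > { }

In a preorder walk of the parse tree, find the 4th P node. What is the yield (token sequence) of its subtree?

{ }

[P [Q { [P [Q ( )]] }] [P [Q < >] [P [Q { }]]]]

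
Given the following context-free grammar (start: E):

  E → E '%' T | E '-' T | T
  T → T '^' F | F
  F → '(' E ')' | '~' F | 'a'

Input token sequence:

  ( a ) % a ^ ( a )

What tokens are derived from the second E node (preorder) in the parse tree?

( a )

[E [E [T [F ( [E [T [F a]]] )]]] % [T [T [F a]] ^ [F ( [E [T [F a]]] )]]]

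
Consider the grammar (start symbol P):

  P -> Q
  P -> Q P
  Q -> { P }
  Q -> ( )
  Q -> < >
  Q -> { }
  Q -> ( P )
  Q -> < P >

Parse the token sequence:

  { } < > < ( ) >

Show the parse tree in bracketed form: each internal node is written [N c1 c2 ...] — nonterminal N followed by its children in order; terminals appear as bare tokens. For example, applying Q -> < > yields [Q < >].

P
Q P
{ } P
{ } Q P
{ } < > P
{ } < > Q
{ } < > < P >
{ } < > < Q >
{ } < > < ( ) >

[P [Q { }] [P [Q < >] [P [Q < [P [Q ( )]] >]]]]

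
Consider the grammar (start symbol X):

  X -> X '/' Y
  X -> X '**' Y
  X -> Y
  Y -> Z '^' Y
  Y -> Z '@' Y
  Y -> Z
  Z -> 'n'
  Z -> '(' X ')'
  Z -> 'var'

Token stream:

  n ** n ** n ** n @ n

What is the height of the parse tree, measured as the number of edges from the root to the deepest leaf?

6

[X [X [X [X [Y [Z n]]] ** [Y [Z n]]] ** [Y [Z n]]] ** [Y [Z n] @ [Y [Z n]]]]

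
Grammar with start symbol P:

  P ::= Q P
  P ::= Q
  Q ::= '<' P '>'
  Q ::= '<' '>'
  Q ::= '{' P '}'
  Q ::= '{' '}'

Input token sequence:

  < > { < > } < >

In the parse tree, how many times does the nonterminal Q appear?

4

[P [Q < >] [P [Q { [P [Q < >]] }] [P [Q < >]]]]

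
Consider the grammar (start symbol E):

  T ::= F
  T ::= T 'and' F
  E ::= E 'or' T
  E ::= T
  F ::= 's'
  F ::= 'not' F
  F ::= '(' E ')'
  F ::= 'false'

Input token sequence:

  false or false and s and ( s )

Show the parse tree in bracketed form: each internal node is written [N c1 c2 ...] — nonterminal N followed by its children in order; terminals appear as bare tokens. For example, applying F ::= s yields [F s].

E
E or T
T or T
F or T
false or T
false or T and F
false or T and F and F
false or F and F and F
false or false and F and F
false or false and s and F
false or false and s and ( E )
false or false and s and ( T )
false or false and s and ( F )
false or false and s and ( s )

[E [E [T [F false]]] or [T [T [T [F false]] and [F s]] and [F ( [E [T [F s]]] )]]]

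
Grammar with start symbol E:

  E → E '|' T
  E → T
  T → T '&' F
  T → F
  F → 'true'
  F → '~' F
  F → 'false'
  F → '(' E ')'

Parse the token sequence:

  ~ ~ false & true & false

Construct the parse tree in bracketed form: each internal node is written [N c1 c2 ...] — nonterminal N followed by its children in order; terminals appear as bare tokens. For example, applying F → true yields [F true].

E
T
T & F
T & F & F
F & F & F
~ F & F & F
~ ~ F & F & F
~ ~ false & F & F
~ ~ false & true & F
~ ~ false & true & false

[E [T [T [T [F ~ [F ~ [F false]]]] & [F true]] & [F false]]]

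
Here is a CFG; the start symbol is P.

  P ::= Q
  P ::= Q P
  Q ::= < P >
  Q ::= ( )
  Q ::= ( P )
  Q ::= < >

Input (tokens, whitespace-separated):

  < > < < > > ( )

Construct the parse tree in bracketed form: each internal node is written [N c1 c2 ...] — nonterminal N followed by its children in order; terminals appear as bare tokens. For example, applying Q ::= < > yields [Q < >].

[P [Q < >] [P [Q < [P [Q < >]] >] [P [Q ( )]]]]

P
Q P
< > P
< > Q P
< > < P > P
< > < Q > P
< > < < > > P
< > < < > > Q
< > < < > > ( )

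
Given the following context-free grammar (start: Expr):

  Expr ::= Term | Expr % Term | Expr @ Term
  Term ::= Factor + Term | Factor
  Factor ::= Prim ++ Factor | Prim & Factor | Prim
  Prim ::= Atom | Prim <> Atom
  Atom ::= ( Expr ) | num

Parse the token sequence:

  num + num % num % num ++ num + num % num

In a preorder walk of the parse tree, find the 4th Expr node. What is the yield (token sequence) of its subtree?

num + num

[Expr [Expr [Expr [Expr [Term [Factor [Prim [Atom num]]] + [Term [Factor [Prim [Atom num]]]]]] % [Term [Factor [Prim [Atom num]]]]] % [Term [Factor [Prim [Atom num]] ++ [Factor [Prim [Atom num]]]] + [Term [Factor [Prim [Atom num]]]]]] % [Term [Factor [Prim [Atom num]]]]]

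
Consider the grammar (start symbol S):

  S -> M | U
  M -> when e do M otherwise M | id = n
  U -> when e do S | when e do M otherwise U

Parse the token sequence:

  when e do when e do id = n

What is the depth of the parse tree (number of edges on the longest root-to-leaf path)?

[S [U when e do [S [U when e do [S [M id = n]]]]]]

6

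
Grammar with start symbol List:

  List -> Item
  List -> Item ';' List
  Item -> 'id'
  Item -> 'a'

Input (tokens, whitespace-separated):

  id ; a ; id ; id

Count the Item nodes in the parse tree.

[List [Item id] ; [List [Item a] ; [List [Item id] ; [List [Item id]]]]]

4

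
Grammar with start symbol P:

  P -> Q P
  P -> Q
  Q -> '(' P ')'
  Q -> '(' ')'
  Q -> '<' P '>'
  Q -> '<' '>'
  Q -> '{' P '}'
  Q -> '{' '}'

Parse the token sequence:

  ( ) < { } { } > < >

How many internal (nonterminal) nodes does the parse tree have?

10

[P [Q ( )] [P [Q < [P [Q { }] [P [Q { }]]] >] [P [Q < >]]]]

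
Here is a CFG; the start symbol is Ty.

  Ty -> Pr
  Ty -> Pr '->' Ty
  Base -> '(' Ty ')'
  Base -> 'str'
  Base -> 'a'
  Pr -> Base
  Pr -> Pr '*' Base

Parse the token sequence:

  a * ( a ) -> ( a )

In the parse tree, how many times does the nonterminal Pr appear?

[Ty [Pr [Pr [Base a]] * [Base ( [Ty [Pr [Base a]]] )]] -> [Ty [Pr [Base ( [Ty [Pr [Base a]]] )]]]]

5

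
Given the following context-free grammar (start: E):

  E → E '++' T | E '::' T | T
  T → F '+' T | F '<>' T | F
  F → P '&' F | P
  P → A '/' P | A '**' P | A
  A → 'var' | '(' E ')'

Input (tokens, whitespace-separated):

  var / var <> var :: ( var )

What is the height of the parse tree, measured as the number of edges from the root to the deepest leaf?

10

[E [E [T [F [P [A var] / [P [A var]]]] <> [T [F [P [A var]]]]]] :: [T [F [P [A ( [E [T [F [P [A var]]]]] )]]]]]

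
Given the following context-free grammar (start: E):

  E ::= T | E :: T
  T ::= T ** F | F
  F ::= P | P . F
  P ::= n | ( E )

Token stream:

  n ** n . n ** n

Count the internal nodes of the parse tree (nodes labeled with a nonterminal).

12

[E [T [T [T [F [P n]]] ** [F [P n] . [F [P n]]]] ** [F [P n]]]]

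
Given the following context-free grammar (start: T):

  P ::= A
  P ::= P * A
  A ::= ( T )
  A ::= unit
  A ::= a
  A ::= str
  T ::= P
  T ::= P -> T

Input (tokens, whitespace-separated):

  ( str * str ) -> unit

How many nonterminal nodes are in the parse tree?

[T [P [A ( [T [P [P [A str]] * [A str]]] )]] -> [T [P [A unit]]]]

11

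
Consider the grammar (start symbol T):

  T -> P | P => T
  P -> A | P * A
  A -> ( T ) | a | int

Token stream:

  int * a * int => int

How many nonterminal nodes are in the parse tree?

10

[T [P [P [P [A int]] * [A a]] * [A int]] => [T [P [A int]]]]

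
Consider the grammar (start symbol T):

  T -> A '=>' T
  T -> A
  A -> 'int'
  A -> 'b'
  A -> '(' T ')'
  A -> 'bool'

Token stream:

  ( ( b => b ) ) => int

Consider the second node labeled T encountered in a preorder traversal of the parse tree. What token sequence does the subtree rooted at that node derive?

[T [A ( [T [A ( [T [A b] => [T [A b]]] )]] )] => [T [A int]]]

( b => b )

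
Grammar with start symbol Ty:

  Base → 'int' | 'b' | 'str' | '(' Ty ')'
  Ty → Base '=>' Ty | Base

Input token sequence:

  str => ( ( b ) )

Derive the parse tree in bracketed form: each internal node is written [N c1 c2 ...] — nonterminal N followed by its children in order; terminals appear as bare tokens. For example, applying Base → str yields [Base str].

[Ty [Base str] => [Ty [Base ( [Ty [Base ( [Ty [Base b]] )]] )]]]

Ty
Base => Ty
str => Ty
str => Base
str => ( Ty )
str => ( Base )
str => ( ( Ty ) )
str => ( ( Base ) )
str => ( ( b ) )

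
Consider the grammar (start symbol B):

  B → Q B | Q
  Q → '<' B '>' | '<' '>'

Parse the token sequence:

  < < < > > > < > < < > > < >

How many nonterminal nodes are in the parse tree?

14

[B [Q < [B [Q < [B [Q < >]] >]] >] [B [Q < >] [B [Q < [B [Q < >]] >] [B [Q < >]]]]]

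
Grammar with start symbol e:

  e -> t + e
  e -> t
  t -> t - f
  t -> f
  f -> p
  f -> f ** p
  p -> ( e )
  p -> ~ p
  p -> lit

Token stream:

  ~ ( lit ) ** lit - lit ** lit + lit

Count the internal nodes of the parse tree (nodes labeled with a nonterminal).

20

[e [t [t [f [f [p ~ [p ( [e [t [f [p lit]]]] )]]] ** [p lit]]] - [f [f [p lit]] ** [p lit]]] + [e [t [f [p lit]]]]]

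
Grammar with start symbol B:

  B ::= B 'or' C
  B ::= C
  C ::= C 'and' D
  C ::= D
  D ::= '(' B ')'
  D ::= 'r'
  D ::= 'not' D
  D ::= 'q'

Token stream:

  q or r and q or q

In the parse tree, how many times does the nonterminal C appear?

4

[B [B [B [C [D q]]] or [C [C [D r]] and [D q]]] or [C [D q]]]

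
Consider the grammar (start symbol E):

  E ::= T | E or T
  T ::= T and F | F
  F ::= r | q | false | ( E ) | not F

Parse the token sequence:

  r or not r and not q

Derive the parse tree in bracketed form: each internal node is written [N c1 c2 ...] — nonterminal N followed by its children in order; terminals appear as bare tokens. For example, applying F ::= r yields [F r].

[E [E [T [F r]]] or [T [T [F not [F r]]] and [F not [F q]]]]

E
E or T
T or T
F or T
r or T
r or T and F
r or F and F
r or not F and F
r or not r and F
r or not r and not F
r or not r and not q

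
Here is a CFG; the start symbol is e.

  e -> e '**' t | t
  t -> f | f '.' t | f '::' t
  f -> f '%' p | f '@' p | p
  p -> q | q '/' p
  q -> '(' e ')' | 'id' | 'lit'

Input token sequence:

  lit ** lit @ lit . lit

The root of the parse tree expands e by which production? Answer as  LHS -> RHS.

e -> e '**' t

[e [e [t [f [p [q lit]]]]] ** [t [f [f [p [q lit]]] @ [p [q lit]]] . [t [f [p [q lit]]]]]]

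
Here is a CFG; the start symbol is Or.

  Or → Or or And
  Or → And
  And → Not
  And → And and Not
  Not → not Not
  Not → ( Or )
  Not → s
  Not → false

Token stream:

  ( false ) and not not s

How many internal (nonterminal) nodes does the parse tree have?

10

[Or [And [And [Not ( [Or [And [Not false]]] )]] and [Not not [Not not [Not s]]]]]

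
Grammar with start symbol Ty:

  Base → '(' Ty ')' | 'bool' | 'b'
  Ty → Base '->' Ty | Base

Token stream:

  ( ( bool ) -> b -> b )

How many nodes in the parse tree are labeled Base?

5

[Ty [Base ( [Ty [Base ( [Ty [Base bool]] )] -> [Ty [Base b] -> [Ty [Base b]]]] )]]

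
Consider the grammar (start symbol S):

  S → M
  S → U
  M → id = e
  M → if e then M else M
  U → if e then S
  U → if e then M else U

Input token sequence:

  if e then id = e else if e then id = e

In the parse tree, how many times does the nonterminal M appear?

[S [U if e then [M id = e] else [U if e then [S [M id = e]]]]]

2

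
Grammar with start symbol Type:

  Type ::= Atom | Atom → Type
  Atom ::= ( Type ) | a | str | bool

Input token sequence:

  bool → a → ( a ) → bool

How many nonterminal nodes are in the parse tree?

10

[Type [Atom bool] → [Type [Atom a] → [Type [Atom ( [Type [Atom a]] )] → [Type [Atom bool]]]]]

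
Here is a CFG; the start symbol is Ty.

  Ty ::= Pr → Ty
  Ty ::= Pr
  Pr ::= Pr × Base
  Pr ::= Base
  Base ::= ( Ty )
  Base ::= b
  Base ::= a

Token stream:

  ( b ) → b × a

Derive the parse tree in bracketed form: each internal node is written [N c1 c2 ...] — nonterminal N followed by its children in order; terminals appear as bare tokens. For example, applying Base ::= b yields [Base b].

[Ty [Pr [Base ( [Ty [Pr [Base b]]] )]] → [Ty [Pr [Pr [Base b]] × [Base a]]]]

Ty
Pr → Ty
Base → Ty
( Ty ) → Ty
( Pr ) → Ty
( Base ) → Ty
( b ) → Ty
( b ) → Pr
( b ) → Pr × Base
( b ) → Base × Base
( b ) → b × Base
( b ) → b × a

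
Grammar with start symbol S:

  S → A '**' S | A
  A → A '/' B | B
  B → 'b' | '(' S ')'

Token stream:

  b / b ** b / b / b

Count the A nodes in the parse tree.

[S [A [A [B b]] / [B b]] ** [S [A [A [A [B b]] / [B b]] / [B b]]]]

5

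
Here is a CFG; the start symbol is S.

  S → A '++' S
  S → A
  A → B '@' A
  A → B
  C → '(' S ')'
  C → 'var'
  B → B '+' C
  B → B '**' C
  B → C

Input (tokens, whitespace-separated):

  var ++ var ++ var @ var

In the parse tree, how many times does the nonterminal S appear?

[S [A [B [C var]]] ++ [S [A [B [C var]]] ++ [S [A [B [C var]] @ [A [B [C var]]]]]]]

3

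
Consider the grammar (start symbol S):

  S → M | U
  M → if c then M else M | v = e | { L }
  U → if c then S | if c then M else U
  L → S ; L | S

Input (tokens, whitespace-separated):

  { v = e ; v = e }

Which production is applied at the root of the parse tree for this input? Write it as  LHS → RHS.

S → M

[S [M { [L [S [M v = e]] ; [L [S [M v = e]]]] }]]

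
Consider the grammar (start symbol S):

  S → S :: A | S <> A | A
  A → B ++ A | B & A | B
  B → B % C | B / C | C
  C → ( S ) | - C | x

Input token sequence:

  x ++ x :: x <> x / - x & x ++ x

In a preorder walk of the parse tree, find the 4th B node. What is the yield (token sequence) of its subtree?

x / - x

[S [S [S [A [B [C x]] ++ [A [B [C x]]]]] :: [A [B [C x]]]] <> [A [B [B [C x]] / [C - [C x]]] & [A [B [C x]] ++ [A [B [C x]]]]]]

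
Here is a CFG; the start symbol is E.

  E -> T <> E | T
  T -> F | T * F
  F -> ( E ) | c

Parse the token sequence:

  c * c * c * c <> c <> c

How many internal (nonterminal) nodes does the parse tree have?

[E [T [T [T [T [F c]] * [F c]] * [F c]] * [F c]] <> [E [T [F c]] <> [E [T [F c]]]]]

15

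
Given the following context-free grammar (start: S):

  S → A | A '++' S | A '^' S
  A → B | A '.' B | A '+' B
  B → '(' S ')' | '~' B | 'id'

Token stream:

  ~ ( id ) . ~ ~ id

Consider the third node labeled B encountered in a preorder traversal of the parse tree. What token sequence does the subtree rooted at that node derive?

[S [A [A [B ~ [B ( [S [A [B id]]] )]]] . [B ~ [B ~ [B id]]]]]

id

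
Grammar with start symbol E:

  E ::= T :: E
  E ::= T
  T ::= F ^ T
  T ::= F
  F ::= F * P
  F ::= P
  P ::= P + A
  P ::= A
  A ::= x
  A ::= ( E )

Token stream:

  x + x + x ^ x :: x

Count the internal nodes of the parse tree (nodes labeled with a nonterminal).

18

[E [T [F [P [P [P [A x]] + [A x]] + [A x]]] ^ [T [F [P [A x]]]]] :: [E [T [F [P [A x]]]]]]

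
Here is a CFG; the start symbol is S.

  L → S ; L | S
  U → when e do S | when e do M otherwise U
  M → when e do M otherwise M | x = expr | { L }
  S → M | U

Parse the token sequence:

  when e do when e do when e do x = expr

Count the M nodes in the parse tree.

1

[S [U when e do [S [U when e do [S [U when e do [S [M x = expr]]]]]]]]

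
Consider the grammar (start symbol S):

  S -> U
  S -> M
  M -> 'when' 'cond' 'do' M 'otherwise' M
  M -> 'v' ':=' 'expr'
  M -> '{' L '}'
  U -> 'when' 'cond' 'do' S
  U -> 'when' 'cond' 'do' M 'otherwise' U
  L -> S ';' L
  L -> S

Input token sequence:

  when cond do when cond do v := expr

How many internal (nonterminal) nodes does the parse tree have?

6

[S [U when cond do [S [U when cond do [S [M v := expr]]]]]]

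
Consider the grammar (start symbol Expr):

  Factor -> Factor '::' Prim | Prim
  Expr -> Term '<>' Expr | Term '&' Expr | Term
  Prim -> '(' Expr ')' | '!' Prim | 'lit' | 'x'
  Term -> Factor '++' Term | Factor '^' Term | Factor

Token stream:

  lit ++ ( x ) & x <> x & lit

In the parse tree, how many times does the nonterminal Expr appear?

5

[Expr [Term [Factor [Prim lit]] ++ [Term [Factor [Prim ( [Expr [Term [Factor [Prim x]]]] )]]]] & [Expr [Term [Factor [Prim x]]] <> [Expr [Term [Factor [Prim x]]] & [Expr [Term [Factor [Prim lit]]]]]]]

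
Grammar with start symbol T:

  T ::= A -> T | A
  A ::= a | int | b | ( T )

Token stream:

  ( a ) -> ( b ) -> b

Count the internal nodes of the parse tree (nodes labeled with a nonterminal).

[T [A ( [T [A a]] )] -> [T [A ( [T [A b]] )] -> [T [A b]]]]

10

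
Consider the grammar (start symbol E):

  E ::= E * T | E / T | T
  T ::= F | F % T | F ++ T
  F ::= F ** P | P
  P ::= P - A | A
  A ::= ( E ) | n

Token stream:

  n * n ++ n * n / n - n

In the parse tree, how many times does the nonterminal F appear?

5

[E [E [E [E [T [F [P [A n]]]]] * [T [F [P [A n]]] ++ [T [F [P [A n]]]]]] * [T [F [P [A n]]]]] / [T [F [P [P [A n]] - [A n]]]]]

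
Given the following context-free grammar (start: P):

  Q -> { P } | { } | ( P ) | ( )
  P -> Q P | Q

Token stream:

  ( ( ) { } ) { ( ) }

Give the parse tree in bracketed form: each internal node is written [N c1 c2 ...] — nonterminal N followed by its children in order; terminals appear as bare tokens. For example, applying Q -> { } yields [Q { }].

[P [Q ( [P [Q ( )] [P [Q { }]]] )] [P [Q { [P [Q ( )]] }]]]

P
Q P
( P ) P
( Q P ) P
( ( ) P ) P
( ( ) Q ) P
( ( ) { } ) P
( ( ) { } ) Q
( ( ) { } ) { P }
( ( ) { } ) { Q }
( ( ) { } ) { ( ) }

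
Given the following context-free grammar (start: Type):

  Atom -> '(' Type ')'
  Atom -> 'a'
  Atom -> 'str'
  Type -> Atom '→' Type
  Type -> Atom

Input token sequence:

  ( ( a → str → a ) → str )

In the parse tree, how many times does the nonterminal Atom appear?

[Type [Atom ( [Type [Atom ( [Type [Atom a] → [Type [Atom str] → [Type [Atom a]]]] )] → [Type [Atom str]]] )]]

6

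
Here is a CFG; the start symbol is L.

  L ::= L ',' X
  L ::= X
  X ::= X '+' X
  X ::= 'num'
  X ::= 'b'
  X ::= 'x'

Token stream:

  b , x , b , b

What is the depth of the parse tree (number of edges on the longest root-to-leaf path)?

[L [L [L [L [X b]] , [X x]] , [X b]] , [X b]]

5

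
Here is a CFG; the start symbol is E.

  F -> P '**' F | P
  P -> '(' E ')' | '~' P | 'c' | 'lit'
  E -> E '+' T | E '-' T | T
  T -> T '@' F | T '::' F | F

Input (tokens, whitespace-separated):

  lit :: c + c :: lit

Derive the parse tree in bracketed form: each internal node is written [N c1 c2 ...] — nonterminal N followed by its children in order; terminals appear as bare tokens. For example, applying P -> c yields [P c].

E
E + T
T + T
T :: F + T
F :: F + T
P :: F + T
lit :: F + T
lit :: P + T
lit :: c + T
lit :: c + T :: F
lit :: c + F :: F
lit :: c + P :: F
lit :: c + c :: F
lit :: c + c :: P
lit :: c + c :: lit

[E [E [T [T [F [P lit]]] :: [F [P c]]]] + [T [T [F [P c]]] :: [F [P lit]]]]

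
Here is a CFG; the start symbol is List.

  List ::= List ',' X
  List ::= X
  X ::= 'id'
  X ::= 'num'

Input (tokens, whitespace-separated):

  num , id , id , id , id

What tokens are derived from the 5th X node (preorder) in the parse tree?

id

[List [List [List [List [List [X num]] , [X id]] , [X id]] , [X id]] , [X id]]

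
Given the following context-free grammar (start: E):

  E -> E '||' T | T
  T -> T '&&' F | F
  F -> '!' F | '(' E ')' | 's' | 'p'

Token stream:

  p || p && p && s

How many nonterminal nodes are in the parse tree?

[E [E [T [F p]]] || [T [T [T [F p]] && [F p]] && [F s]]]

10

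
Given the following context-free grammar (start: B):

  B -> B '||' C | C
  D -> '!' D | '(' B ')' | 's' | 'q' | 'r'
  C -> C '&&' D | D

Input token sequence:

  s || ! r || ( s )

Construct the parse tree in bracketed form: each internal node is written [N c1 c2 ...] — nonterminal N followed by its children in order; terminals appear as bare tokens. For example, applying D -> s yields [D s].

B
B || C
B || C || C
C || C || C
D || C || C
s || C || C
s || D || C
s || ! D || C
s || ! r || C
s || ! r || D
s || ! r || ( B )
s || ! r || ( C )
s || ! r || ( D )
s || ! r || ( s )

[B [B [B [C [D s]]] || [C [D ! [D r]]]] || [C [D ( [B [C [D s]]] )]]]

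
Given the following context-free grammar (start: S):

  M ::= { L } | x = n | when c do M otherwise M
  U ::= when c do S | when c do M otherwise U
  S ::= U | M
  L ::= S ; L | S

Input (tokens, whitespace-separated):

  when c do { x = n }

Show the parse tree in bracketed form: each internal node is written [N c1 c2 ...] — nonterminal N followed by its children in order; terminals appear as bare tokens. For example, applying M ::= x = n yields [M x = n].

S
U
when c do S
when c do M
when c do { L }
when c do { S }
when c do { M }
when c do { x = n }

[S [U when c do [S [M { [L [S [M x = n]]] }]]]]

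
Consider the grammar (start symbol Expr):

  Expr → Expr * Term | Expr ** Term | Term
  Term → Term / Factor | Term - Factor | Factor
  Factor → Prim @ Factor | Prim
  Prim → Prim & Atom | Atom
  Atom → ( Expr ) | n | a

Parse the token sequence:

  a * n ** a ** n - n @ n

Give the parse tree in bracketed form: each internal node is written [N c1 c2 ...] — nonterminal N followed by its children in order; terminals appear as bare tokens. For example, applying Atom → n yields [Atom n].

[Expr [Expr [Expr [Expr [Term [Factor [Prim [Atom a]]]]] * [Term [Factor [Prim [Atom n]]]]] ** [Term [Factor [Prim [Atom a]]]]] ** [Term [Term [Factor [Prim [Atom n]]]] - [Factor [Prim [Atom n]] @ [Factor [Prim [Atom n]]]]]]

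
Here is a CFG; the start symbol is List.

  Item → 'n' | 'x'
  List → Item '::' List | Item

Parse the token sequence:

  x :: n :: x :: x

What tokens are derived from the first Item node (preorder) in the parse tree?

[List [Item x] :: [List [Item n] :: [List [Item x] :: [List [Item x]]]]]

x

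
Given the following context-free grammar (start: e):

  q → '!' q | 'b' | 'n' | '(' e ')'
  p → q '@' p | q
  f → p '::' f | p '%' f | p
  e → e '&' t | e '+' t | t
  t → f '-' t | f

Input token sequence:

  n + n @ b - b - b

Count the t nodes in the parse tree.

4

[e [e [t [f [p [q n]]]]] + [t [f [p [q n] @ [p [q b]]]] - [t [f [p [q b]]] - [t [f [p [q b]]]]]]]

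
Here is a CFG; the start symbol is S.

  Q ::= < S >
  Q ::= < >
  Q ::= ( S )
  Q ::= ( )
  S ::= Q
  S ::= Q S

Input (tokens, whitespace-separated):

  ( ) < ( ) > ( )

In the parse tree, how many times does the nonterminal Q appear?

[S [Q ( )] [S [Q < [S [Q ( )]] >] [S [Q ( )]]]]

4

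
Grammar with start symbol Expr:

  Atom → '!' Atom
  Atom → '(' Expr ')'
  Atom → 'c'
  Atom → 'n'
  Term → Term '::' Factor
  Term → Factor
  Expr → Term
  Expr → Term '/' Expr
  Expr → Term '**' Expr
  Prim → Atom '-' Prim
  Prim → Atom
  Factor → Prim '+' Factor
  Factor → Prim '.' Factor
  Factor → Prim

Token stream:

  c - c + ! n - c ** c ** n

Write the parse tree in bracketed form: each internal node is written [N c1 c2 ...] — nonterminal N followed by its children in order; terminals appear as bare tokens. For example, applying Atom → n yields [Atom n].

Expr
Term ** Expr
Factor ** Expr
Prim + Factor ** Expr
Atom - Prim + Factor ** Expr
c - Prim + Factor ** Expr
c - Atom + Factor ** Expr
c - c + Factor ** Expr
c - c + Prim ** Expr
c - c + Atom - Prim ** Expr
c - c + ! Atom - Prim ** Expr
c - c + ! n - Prim ** Expr
c - c + ! n - Atom ** Expr
c - c + ! n - c ** Expr
c - c + ! n - c ** Term ** Expr
c - c + ! n - c ** Factor ** Expr
c - c + ! n - c ** Prim ** Expr
c - c + ! n - c ** Atom ** Expr
c - c + ! n - c ** c ** Expr
c - c + ! n - c ** c ** Term
c - c + ! n - c ** c ** Factor
c - c + ! n - c ** c ** Prim
c - c + ! n - c ** c ** Atom
c - c + ! n - c ** c ** n

[Expr [Term [Factor [Prim [Atom c] - [Prim [Atom c]]] + [Factor [Prim [Atom ! [Atom n]] - [Prim [Atom c]]]]]] ** [Expr [Term [Factor [Prim [Atom c]]]] ** [Expr [Term [Factor [Prim [Atom n]]]]]]]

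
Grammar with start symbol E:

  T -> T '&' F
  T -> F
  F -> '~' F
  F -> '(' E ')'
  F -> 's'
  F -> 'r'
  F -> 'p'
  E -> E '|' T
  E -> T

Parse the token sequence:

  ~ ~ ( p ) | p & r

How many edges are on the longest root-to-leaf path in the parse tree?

9

[E [E [T [F ~ [F ~ [F ( [E [T [F p]]] )]]]]] | [T [T [F p]] & [F r]]]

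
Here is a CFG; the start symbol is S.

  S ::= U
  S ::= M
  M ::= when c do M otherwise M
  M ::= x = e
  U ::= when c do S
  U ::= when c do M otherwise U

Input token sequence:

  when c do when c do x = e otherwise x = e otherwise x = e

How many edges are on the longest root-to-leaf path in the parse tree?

4

[S [M when c do [M when c do [M x = e] otherwise [M x = e]] otherwise [M x = e]]]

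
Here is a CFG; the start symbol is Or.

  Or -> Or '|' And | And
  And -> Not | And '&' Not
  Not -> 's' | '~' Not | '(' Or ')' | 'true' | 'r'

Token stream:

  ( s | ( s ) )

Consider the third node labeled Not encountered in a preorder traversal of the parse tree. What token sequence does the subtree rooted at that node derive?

( s )

[Or [And [Not ( [Or [Or [And [Not s]]] | [And [Not ( [Or [And [Not s]]] )]]] )]]]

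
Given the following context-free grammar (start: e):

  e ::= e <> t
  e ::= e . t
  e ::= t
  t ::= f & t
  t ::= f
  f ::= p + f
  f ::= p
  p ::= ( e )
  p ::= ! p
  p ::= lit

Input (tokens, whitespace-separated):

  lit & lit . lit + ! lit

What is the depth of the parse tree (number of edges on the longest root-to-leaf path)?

[e [e [t [f [p lit]] & [t [f [p lit]]]]] . [t [f [p lit] + [f [p ! [p lit]]]]]]

6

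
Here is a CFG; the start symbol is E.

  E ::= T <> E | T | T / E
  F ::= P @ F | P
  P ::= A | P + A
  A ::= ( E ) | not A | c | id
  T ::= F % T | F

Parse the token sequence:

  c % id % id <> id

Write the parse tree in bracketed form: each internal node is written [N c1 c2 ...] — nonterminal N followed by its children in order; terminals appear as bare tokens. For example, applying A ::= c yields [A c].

[E [T [F [P [A c]]] % [T [F [P [A id]]] % [T [F [P [A id]]]]]] <> [E [T [F [P [A id]]]]]]

E
T <> E
F % T <> E
P % T <> E
A % T <> E
c % T <> E
c % F % T <> E
c % P % T <> E
c % A % T <> E
c % id % T <> E
c % id % F <> E
c % id % P <> E
c % id % A <> E
c % id % id <> E
c % id % id <> T
c % id % id <> F
c % id % id <> P
c % id % id <> A
c % id % id <> id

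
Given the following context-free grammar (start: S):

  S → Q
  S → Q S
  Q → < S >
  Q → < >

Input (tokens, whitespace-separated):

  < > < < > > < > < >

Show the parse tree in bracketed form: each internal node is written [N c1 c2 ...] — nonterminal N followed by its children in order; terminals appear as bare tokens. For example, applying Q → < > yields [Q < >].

S
Q S
< > S
< > Q S
< > < S > S
< > < Q > S
< > < < > > S
< > < < > > Q S
< > < < > > < > S
< > < < > > < > Q
< > < < > > < > < >

[S [Q < >] [S [Q < [S [Q < >]] >] [S [Q < >] [S [Q < >]]]]]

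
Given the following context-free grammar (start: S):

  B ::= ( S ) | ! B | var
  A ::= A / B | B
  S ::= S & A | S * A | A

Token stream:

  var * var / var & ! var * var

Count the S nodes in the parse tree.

[S [S [S [S [A [B var]]] * [A [A [B var]] / [B var]]] & [A [B ! [B var]]]] * [A [B var]]]

4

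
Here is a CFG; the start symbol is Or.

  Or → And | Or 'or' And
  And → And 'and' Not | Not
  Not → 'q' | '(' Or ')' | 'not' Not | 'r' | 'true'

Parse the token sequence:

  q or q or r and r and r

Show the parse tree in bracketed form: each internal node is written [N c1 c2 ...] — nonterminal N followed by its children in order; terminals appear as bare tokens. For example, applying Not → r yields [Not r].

Or
Or or And
Or or And or And
And or And or And
Not or And or And
q or And or And
q or Not or And
q or q or And
q or q or And and Not
q or q or And and Not and Not
q or q or Not and Not and Not
q or q or r and Not and Not
q or q or r and r and Not
q or q or r and r and r

[Or [Or [Or [And [Not q]]] or [And [Not q]]] or [And [And [And [Not r]] and [Not r]] and [Not r]]]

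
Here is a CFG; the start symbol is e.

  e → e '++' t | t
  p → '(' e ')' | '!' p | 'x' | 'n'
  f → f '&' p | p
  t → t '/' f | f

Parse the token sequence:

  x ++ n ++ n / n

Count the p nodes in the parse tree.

4

[e [e [e [t [f [p x]]]] ++ [t [f [p n]]]] ++ [t [t [f [p n]]] / [f [p n]]]]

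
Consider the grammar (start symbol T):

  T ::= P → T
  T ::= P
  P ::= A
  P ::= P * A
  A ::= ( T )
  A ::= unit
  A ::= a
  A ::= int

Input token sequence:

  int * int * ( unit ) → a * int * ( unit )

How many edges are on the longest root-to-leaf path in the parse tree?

[T [P [P [P [A int]] * [A int]] * [A ( [T [P [A unit]]] )]] → [T [P [P [P [A a]] * [A int]] * [A ( [T [P [A unit]]] )]]]]

7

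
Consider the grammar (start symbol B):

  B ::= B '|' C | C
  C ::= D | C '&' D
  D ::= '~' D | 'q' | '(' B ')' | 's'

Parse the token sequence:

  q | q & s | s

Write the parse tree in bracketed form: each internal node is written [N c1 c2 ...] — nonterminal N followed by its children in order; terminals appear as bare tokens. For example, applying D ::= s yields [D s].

[B [B [B [C [D q]]] | [C [C [D q]] & [D s]]] | [C [D s]]]

B
B | C
B | C | C
C | C | C
D | C | C
q | C | C
q | C & D | C
q | D & D | C
q | q & D | C
q | q & s | C
q | q & s | D
q | q & s | s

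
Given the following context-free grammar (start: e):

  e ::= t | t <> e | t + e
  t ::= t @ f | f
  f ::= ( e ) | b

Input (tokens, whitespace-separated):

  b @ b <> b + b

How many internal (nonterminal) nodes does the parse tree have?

11

[e [t [t [f b]] @ [f b]] <> [e [t [f b]] + [e [t [f b]]]]]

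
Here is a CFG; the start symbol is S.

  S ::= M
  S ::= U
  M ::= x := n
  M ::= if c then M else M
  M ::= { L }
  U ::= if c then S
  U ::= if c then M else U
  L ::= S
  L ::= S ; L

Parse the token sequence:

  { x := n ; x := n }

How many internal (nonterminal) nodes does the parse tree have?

8

[S [M { [L [S [M x := n]] ; [L [S [M x := n]]]] }]]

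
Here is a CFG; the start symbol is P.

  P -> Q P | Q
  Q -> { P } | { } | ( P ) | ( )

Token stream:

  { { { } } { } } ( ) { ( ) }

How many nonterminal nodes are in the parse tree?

14

[P [Q { [P [Q { [P [Q { }]] }] [P [Q { }]]] }] [P [Q ( )] [P [Q { [P [Q ( )]] }]]]]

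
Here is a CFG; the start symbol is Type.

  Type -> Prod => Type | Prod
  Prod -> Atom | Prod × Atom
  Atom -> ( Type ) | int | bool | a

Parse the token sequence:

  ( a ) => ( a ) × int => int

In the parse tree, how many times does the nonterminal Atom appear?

[Type [Prod [Atom ( [Type [Prod [Atom a]]] )]] => [Type [Prod [Prod [Atom ( [Type [Prod [Atom a]]] )]] × [Atom int]] => [Type [Prod [Atom int]]]]]

6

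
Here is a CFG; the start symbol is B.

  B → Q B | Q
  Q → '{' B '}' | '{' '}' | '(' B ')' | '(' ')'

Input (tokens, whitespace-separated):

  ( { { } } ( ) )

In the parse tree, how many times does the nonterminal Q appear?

4

[B [Q ( [B [Q { [B [Q { }]] }] [B [Q ( )]]] )]]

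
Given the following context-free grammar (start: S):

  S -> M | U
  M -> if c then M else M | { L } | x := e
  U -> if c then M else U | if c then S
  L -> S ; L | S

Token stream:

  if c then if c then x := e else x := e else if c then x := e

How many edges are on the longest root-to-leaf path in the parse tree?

[S [U if c then [M if c then [M x := e] else [M x := e]] else [U if c then [S [M x := e]]]]]

5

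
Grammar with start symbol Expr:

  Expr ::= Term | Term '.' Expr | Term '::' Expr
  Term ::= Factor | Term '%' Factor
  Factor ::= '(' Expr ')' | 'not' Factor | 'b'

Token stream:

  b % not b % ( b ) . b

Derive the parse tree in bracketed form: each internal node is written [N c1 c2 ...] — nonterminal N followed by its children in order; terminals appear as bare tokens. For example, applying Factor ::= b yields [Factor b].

[Expr [Term [Term [Term [Factor b]] % [Factor not [Factor b]]] % [Factor ( [Expr [Term [Factor b]]] )]] . [Expr [Term [Factor b]]]]

Expr
Term . Expr
Term % Factor . Expr
Term % Factor % Factor . Expr
Factor % Factor % Factor . Expr
b % Factor % Factor . Expr
b % not Factor % Factor . Expr
b % not b % Factor . Expr
b % not b % ( Expr ) . Expr
b % not b % ( Term ) . Expr
b % not b % ( Factor ) . Expr
b % not b % ( b ) . Expr
b % not b % ( b ) . Term
b % not b % ( b ) . Factor
b % not b % ( b ) . b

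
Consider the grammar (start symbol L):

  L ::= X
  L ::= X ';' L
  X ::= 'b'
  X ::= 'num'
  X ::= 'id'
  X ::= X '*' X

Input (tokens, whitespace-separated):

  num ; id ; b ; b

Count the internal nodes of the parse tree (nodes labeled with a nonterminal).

[L [X num] ; [L [X id] ; [L [X b] ; [L [X b]]]]]

8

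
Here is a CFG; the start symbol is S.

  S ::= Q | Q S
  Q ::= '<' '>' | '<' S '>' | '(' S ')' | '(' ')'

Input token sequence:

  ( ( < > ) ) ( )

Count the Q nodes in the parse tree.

[S [Q ( [S [Q ( [S [Q < >]] )]] )] [S [Q ( )]]]

4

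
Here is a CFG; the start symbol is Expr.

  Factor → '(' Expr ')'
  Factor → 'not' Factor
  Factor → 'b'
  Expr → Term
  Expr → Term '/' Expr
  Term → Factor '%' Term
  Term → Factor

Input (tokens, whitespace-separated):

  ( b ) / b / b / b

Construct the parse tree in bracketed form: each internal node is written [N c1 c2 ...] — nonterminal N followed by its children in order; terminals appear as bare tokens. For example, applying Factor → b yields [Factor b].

Expr
Term / Expr
Factor / Expr
( Expr ) / Expr
( Term ) / Expr
( Factor ) / Expr
( b ) / Expr
( b ) / Term / Expr
( b ) / Factor / Expr
( b ) / b / Expr
( b ) / b / Term / Expr
( b ) / b / Factor / Expr
( b ) / b / b / Expr
( b ) / b / b / Term
( b ) / b / b / Factor
( b ) / b / b / b

[Expr [Term [Factor ( [Expr [Term [Factor b]]] )]] / [Expr [Term [Factor b]] / [Expr [Term [Factor b]] / [Expr [Term [Factor b]]]]]]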